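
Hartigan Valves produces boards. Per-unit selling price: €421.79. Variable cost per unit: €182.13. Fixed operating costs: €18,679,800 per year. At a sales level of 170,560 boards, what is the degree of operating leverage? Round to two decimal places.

1.84

Total contribution margin = 170,560 × €239.66 = €40,876,409.60.
Operating income = contribution − fixed costs = €40,876,409.60 − €18,679,800 = €22,196,609.60.
Degree of operating leverage = €40,876,409.60 / €22,196,609.60 = 1.8416.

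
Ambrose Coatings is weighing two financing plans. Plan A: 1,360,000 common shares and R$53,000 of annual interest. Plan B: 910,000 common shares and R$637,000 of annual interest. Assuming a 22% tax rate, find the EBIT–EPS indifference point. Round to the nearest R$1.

R$1,817,978

At indifference, (EBIT − 53,000)(1 − t)/1,360,000 = (EBIT − 637,000)(1 − t)/910,000.
Cancelling (1 − t) and cross-multiplying: 910,000·(EBIT − 53,000) = 1,360,000·(EBIT − 637,000).
EBIT × (1,360,000 − 910,000) = 637,000 × 1,360,000 − 53,000 × 910,000 = 818,090,000,000, so EBIT = 818,090,000,000 ÷ 450,000 = 1,817,977.78.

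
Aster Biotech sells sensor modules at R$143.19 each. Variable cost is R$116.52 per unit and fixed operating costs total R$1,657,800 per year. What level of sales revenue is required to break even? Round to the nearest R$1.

Contribution margin per unit = R$143.19 − R$116.52 = R$26.67, a CM ratio of R$26.67 ÷ R$143.19 = 0.1863.
Break-even revenue = fixed costs × price ÷ CM = R$1,657,800 × R$143.19 ÷ R$26.67 = R$8,900,652.

R$8,900,652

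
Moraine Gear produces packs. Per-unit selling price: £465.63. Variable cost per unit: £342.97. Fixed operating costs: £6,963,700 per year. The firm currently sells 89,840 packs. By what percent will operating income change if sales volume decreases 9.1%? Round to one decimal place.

Contribution at this volume is 89,840 × £122.66 = £11,019,774.40.
Subtracting fixed costs: EBIT = £11,019,774.40 − £6,963,700 = £4,056,074.40.
DOL = contribution ÷ EBIT = £11,019,774.40 ÷ £4,056,074.40 = 2.7169.
So EBIT moves 2.7169 × (-9.1%) = -24.7%.

-24.7%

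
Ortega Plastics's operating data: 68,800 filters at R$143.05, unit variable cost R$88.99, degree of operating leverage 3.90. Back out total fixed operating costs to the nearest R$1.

At 68,800 units, contribution = 68,800 × R$54.06 = R$3,719,328.00.
Since DOL = CM ÷ EBIT, EBIT = R$3,719,328.00 ÷ 3.90 = R$953,673.85.
And FC = contribution − EBIT = R$3,719,328.00 − R$953,673.85 = R$2,765,654.

R$2,765,654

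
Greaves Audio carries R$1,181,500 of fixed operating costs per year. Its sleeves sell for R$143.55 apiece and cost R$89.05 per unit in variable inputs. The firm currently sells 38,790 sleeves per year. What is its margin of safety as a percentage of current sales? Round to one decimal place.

Each unit contributes R$143.55 − R$89.05 = R$54.50. Break-even units = R$1,181,500 ÷ R$54.50 = 21,678.90; break-even revenue = 21,678.90 × R$143.55 = R$3,112,005.96.
Current sales = 38,790 × R$143.55 = R$5,568,304.50.
Margin of safety = (R$5,568,304.50 − R$3,112,005.96) ÷ R$5,568,304.50 = 44.1%.

44.1%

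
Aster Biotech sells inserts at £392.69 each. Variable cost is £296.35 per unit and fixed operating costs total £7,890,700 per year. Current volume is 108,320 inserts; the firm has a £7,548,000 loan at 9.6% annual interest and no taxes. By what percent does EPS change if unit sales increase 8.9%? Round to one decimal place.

Total contribution margin = 108,320 × £96.34 = £10,435,548.80.
Operating income = contribution − fixed costs = £10,435,548.80 − £7,890,700 = £2,544,848.80.
Interest = £724,608.00, so EBIT − I = £1,820,240.80.
DCL = total CM / (EBIT − I) = £10,435,548.80 / £1,820,240.80 = 5.7331.
EPS therefore changes by 5.7331 × (+8.9%) = +51.0%.

+51.0%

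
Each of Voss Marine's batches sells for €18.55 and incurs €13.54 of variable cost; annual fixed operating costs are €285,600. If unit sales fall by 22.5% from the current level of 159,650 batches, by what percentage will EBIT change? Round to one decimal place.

Total contribution margin = 159,650 × €5.01 = €799,846.50.
Subtracting fixed costs: EBIT = €799,846.50 − €285,600 = €514,246.50.
So DOL = total CM / EBIT = €799,846.50 / €514,246.50 = 1.5554.
Operating income changes by 1.5554 × -22.5% = -35.0%.

-35.0%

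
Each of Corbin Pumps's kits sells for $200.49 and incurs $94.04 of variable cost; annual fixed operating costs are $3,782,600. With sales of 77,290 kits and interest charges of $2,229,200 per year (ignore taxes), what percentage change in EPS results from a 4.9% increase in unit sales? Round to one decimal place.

At 77,290 units, contribution = 77,290 × $106.45 = $8,227,520.50.
EBIT = $8,227,520.50 − $3,782,600 = $4,444,920.50.
Interest = $2,229,200.00, so EBIT − I = $2,215,720.50.
DCL = total CM / (EBIT − I) = $8,227,520.50 / $2,215,720.50 = 3.7132.
EPS therefore changes by 3.7132 × (+4.9%) = +18.2%.

+18.2%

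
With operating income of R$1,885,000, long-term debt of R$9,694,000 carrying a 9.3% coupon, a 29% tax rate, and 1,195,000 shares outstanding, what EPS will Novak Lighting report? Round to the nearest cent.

R$0.58

Interest = R$901,542.00, so EBT = R$1,885,000 − R$901,542.00 = R$983,458.00.
After tax at 29%: net income = R$983,458.00 × 0.71 = R$698,255.18.
Per share: R$698,255.18 / 1,195,000 shares = R$0.58.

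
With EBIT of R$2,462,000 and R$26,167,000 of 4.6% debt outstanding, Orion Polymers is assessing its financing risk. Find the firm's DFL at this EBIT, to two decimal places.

Interest = R$1,203,682.00.
Degree of financial leverage = EBIT / (EBIT − interest) = R$2,462,000 / R$1,258,318.00 = 1.9566.

1.96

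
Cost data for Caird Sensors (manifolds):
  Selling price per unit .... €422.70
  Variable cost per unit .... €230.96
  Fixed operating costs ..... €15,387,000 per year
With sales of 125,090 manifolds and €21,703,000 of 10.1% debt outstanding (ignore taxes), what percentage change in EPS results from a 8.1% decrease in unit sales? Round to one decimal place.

-30.3%

Total contribution margin = 125,090 × €191.74 = €23,984,756.60.
Subtracting fixed costs: EBIT = €23,984,756.60 − €15,387,000 = €8,597,756.60.
Interest = €2,192,003.00, so EBIT − I = €6,405,753.60.
DCL = total CM / (EBIT − I) = €23,984,756.60 / €6,405,753.60 = 3.7443.
EPS therefore changes by 3.7443 × (-8.1%) = -30.3%.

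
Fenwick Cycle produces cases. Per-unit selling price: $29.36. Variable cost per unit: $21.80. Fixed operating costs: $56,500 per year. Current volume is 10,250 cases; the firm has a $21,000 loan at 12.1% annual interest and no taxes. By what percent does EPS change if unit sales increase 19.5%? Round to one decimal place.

At 10,250 units, contribution = 10,250 × $7.56 = $77,490.00.
Operating income = contribution − fixed costs = $77,490.00 − $56,500 = $20,990.00.
After interest of $2,541.00, pre-tax earnings = $18,449.00.
DCL = total CM / (EBIT − I) = $77,490.00 / $18,449.00 = 4.2002.
EPS therefore changes by 4.2002 × (+19.5%) = +81.9%.

+81.9%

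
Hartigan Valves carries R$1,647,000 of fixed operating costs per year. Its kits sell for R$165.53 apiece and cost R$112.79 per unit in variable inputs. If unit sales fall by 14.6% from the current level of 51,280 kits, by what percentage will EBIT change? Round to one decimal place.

-37.3%

Contribution at this volume is 51,280 × R$52.74 = R$2,704,507.20.
Subtracting fixed costs: EBIT = R$2,704,507.20 − R$1,647,000 = R$1,057,507.20.
DOL = contribution ÷ EBIT = R$2,704,507.20 ÷ R$1,057,507.20 = 2.5574.
%ΔEBIT = DOL × %ΔSales = 2.5574 × -14.6% = -37.3%.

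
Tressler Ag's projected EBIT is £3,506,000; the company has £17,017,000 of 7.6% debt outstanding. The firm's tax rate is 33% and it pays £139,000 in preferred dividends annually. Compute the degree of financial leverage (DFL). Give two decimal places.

Interest = £1,293,292.00.
Preferred dividends grossed up pre-tax: £139,000 / (1 − 0.33) = £207,462.69.
DFL = EBIT ÷ [EBIT − I − D_p/(1−t)] = £3,506,000 ÷ [£3,506,000 − £1,293,292.00 − £207,462.69] = £3,506,000 ÷ £2,005,245.31 = 1.7484.

1.75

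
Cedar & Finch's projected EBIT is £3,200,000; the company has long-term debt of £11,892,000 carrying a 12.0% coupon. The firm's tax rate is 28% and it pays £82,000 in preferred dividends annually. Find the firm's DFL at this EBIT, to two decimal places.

1.93

Annual interest charges come to £1,427,040.00.
Preferred dividends grossed up pre-tax: £82,000 / (1 − 0.28) = £113,888.89.
DFL = EBIT ÷ [EBIT − I − D_p/(1−t)] = £3,200,000 ÷ [£3,200,000 − £1,427,040.00 − £113,888.89] = £3,200,000 ÷ £1,659,071.11 = 1.9288.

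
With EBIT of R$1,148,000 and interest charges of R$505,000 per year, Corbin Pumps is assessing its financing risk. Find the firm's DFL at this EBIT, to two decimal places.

1.79

Annual interest charges come to R$505,000.00.
Degree of financial leverage = EBIT / (EBIT − interest) = R$1,148,000 / R$643,000.00 = 1.7854.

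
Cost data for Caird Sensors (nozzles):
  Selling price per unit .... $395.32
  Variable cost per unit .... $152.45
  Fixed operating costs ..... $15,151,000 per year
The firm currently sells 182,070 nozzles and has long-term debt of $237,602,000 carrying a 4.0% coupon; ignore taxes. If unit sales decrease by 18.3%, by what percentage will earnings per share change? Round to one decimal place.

At 182,070 units, contribution = 182,070 × $242.87 = $44,219,340.90.
EBIT = $44,219,340.90 − $15,151,000 = $29,068,340.90.
Interest = $9,504,080.00, so EBIT − I = $19,564,260.90.
DCL = total CM / (EBIT − I) = $44,219,340.90 / $19,564,260.90 = 2.2602.
EPS therefore changes by 2.2602 × (-18.3%) = -41.4%.

-41.4%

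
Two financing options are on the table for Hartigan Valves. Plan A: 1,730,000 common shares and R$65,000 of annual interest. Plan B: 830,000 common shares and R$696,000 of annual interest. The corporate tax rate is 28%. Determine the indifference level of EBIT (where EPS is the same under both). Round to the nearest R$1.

At indifference, (EBIT − 65,000)(1 − t)/1,730,000 = (EBIT − 696,000)(1 − t)/830,000.
Cancelling (1 − t) and cross-multiplying: 830,000·(EBIT − 65,000) = 1,730,000·(EBIT − 696,000).
EBIT × (1,730,000 − 830,000) = 696,000 × 1,730,000 − 65,000 × 830,000 = 1,150,130,000,000, so EBIT = 1,150,130,000,000 ÷ 900,000 = 1,277,922.22.

R$1,277,922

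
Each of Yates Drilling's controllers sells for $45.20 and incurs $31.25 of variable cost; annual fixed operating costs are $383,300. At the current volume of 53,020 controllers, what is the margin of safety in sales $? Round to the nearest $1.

$1,154,557

Contribution margin per unit = $45.20 − $31.25 = $13.95. Break-even units = $383,300 ÷ $13.95 = 27,476.70; break-even revenue = 27,476.70 × $45.20 = $1,241,946.95.
Actual sales revenue = 53,020 × $45.20 = $2,396,504.00.
Margin of safety = $2,396,504.00 − $1,241,946.95 = $1,154,557.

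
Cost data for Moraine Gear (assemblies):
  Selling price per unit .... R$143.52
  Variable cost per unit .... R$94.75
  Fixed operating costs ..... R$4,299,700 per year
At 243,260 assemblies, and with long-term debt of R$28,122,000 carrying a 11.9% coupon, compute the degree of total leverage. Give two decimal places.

Total contribution margin = 243,260 × R$48.77 = R$11,863,790.20.
Subtracting fixed costs: EBIT = R$11,863,790.20 − R$4,299,700 = R$7,564,090.20. Interest = R$3,346,518.00, so EBIT − I = R$4,217,572.20.
DCL = contribution ÷ (EBIT − I) = R$11,863,790.20 ÷ R$4,217,572.20 = 2.8129.

2.81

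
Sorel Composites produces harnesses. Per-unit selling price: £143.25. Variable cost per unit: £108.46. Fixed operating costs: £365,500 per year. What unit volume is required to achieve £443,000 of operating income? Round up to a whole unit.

23,240 harnesses

Unit CM = price − variable cost = £143.25 − £108.46 = £34.79.
Required volume = (fixed costs + target profit) ÷ CM = (£365,500 + £443,000) ÷ £34.79 = 23,239.44, so 23,240 harnesses.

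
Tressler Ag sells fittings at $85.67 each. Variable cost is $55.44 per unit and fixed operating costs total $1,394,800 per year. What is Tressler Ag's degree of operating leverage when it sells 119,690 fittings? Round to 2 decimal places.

1.63

Contribution at this volume is 119,690 × $30.23 = $3,618,228.70.
Subtracting fixed costs: EBIT = $3,618,228.70 − $1,394,800 = $2,223,428.70.
So DOL = total CM / EBIT = $3,618,228.70 / $2,223,428.70 = 1.6273.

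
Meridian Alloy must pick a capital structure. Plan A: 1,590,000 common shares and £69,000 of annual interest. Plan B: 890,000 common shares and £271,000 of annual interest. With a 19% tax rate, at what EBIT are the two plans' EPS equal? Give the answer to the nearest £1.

At indifference, (EBIT − 69,000)(1 − t)/1,590,000 = (EBIT − 271,000)(1 − t)/890,000.
Cancelling (1 − t) and cross-multiplying: 890,000·(EBIT − 69,000) = 1,590,000·(EBIT − 271,000).
Solving, EBIT = (271,000·1,590,000 − 69,000·890,000) / (1,590,000 − 890,000) = 369,480,000,000 / 700,000 = 527,828.57.

£527,829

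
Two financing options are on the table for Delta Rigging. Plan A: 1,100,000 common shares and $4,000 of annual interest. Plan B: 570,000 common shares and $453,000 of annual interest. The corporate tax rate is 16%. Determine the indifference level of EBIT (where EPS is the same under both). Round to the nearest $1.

At indifference, (EBIT − 4,000)(1 − t)/1,100,000 = (EBIT − 453,000)(1 − t)/570,000.
The (1 − t) factor cancels: (EBIT − 4,000) × 570,000 = (EBIT − 453,000) × 1,100,000.
Solving, EBIT = (453,000·1,100,000 − 4,000·570,000) / (1,100,000 − 570,000) = 496,020,000,000 / 530,000 = 935,886.79.

$935,887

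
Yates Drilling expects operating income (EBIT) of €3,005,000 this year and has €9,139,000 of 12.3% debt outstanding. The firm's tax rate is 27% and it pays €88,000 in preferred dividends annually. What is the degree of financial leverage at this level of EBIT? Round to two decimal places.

Interest = €1,124,097.00.
Preferred dividends grossed up pre-tax: €88,000 / (1 − 0.27) = €120,547.95.
DFL = EBIT ÷ [EBIT − I − D_p/(1−t)] = €3,005,000 ÷ [€3,005,000 − €1,124,097.00 − €120,547.95] = €3,005,000 ÷ €1,760,355.05 = 1.7070.

1.71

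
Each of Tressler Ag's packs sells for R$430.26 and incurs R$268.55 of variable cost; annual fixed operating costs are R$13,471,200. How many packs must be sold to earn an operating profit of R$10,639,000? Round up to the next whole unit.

Unit CM = price − variable cost = R$430.26 − R$268.55 = R$161.71.
Need Q such that Q × R$161.71 − R$13,471,200 = R$10,639,000, i.e. Q = R$24,110,200 / R$161.71 = 149,095.29 → 149,096.

149,096 packs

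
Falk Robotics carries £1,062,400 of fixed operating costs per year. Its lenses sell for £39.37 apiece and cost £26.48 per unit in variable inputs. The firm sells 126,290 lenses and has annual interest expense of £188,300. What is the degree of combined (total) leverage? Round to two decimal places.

Contribution at this volume is 126,290 × £12.89 = £1,627,878.10.
Subtracting fixed costs: EBIT = £1,627,878.10 − £1,062,400 = £565,478.10. Interest = £188,300.00, so EBIT − I = £377,178.10.
Degree of total leverage = total CM / (EBIT − interest) = £1,627,878.10 / £377,178.10 = 4.3159.

4.32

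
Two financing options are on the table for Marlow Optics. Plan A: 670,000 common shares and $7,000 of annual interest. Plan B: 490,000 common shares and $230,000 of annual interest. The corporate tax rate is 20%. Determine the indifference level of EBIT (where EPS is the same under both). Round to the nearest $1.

$837,056

At indifference, (EBIT − 7,000)(1 − t)/670,000 = (EBIT − 230,000)(1 − t)/490,000.
The (1 − t) factor cancels: (EBIT − 7,000) × 490,000 = (EBIT − 230,000) × 670,000.
Solving, EBIT = (230,000·670,000 − 7,000·490,000) / (670,000 − 490,000) = 150,670,000,000 / 180,000 = 837,055.56.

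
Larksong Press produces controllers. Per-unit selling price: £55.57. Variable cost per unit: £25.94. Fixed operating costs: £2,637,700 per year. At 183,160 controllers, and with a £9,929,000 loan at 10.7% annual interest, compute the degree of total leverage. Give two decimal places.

Total contribution margin = 183,160 × £29.63 = £5,427,030.80.
Subtracting fixed costs: EBIT = £5,427,030.80 − £2,637,700 = £2,789,330.80. Interest = £1,062,403.00.
DOL = £5,427,030.80 ÷ £2,789,330.80 = 1.9456; DFL = £2,789,330.80 ÷ £1,726,927.80 = 1.6152.
Combined leverage = 1.9456 × 1.6152 = 3.1425.

3.14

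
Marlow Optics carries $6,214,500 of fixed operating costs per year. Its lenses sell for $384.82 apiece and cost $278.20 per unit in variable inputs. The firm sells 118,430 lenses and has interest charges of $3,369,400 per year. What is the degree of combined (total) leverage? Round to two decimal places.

Total contribution margin = 118,430 × $106.62 = $12,627,006.60.
Subtracting fixed costs: EBIT = $12,627,006.60 − $6,214,500 = $6,412,506.60. Interest = $3,369,400.00, so EBIT − I = $3,043,106.60.
Degree of total leverage = total CM / (EBIT − interest) = $12,627,006.60 / $3,043,106.60 = 4.1494.

4.15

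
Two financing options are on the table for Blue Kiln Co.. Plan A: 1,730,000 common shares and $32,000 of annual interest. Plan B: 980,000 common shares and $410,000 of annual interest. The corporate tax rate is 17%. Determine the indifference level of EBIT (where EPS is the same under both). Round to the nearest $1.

$903,920

Set EPS_A = EPS_B: (EBIT − $32,000)(1 − 0.17) ÷ 1,730,000 = (EBIT − $410,000)(1 − 0.17) ÷ 980,000.
Cancelling (1 − t) and cross-multiplying: 980,000·(EBIT − 32,000) = 1,730,000·(EBIT − 410,000).
EBIT × (1,730,000 − 980,000) = 410,000 × 1,730,000 − 32,000 × 980,000 = 677,940,000,000, so EBIT = 677,940,000,000 ÷ 750,000 = 903,920.00.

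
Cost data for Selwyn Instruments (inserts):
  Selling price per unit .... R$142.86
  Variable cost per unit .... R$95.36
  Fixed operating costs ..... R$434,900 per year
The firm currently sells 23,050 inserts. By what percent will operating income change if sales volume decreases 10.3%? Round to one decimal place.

-17.1%

At 23,050 units, contribution = 23,050 × R$47.50 = R$1,094,875.00.
Operating income = contribution − fixed costs = R$1,094,875.00 − R$434,900 = R$659,975.00.
Degree of operating leverage = R$1,094,875.00 / R$659,975.00 = 1.6590.
%ΔEBIT = DOL × %ΔSales = 1.6590 × -10.3% = -17.1%.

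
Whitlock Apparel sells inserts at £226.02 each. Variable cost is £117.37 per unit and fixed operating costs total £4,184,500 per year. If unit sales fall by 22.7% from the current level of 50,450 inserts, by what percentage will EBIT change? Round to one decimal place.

Contribution at this volume is 50,450 × £108.65 = £5,481,392.50.
Operating income = contribution − fixed costs = £5,481,392.50 − £4,184,500 = £1,296,892.50.
DOL = contribution ÷ EBIT = £5,481,392.50 ÷ £1,296,892.50 = 4.2266.
So EBIT moves 4.2266 × (-22.7%) = -95.9%.

-95.9%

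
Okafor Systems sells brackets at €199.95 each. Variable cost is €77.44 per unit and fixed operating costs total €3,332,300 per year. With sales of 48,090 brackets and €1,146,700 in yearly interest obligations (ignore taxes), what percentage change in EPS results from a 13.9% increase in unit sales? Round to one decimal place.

Total contribution margin = 48,090 × €122.51 = €5,891,505.90.
EBIT = €5,891,505.90 − €3,332,300 = €2,559,205.90.
Interest = €1,146,700.00, so EBIT − I = €1,412,505.90.
Degree of combined leverage = contribution ÷ (EBIT − I) = €5,891,505.90 ÷ €1,412,505.90 = 4.1710.
%ΔEPS = DCL × %ΔSales = 4.1710 × +13.9% = +58.0%.

+58.0%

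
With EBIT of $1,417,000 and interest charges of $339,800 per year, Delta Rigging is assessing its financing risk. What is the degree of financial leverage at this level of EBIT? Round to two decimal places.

1.32

Annual interest charges come to $339,800.00.
Degree of financial leverage = EBIT / (EBIT − interest) = $1,417,000 / $1,077,200.00 = 1.3154.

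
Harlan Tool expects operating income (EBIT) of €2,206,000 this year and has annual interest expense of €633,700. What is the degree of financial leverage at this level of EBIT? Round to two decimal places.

1.40

Annual interest charges come to €633,700.00.
DFL = EBIT ÷ (EBIT − I) = €2,206,000 ÷ (€2,206,000 − €633,700.00) = €2,206,000 ÷ €1,572,300.00 = 1.4030.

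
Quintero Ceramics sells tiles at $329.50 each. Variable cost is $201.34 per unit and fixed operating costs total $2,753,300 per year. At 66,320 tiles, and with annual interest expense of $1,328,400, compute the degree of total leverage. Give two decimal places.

Total contribution margin = 66,320 × $128.16 = $8,499,571.20.
Subtracting fixed costs: EBIT = $8,499,571.20 − $2,753,300 = $5,746,271.20. Interest = $1,328,400.00, so EBIT − I = $4,417,871.20.
Degree of total leverage = total CM / (EBIT − interest) = $8,499,571.20 / $4,417,871.20 = 1.9239.

1.92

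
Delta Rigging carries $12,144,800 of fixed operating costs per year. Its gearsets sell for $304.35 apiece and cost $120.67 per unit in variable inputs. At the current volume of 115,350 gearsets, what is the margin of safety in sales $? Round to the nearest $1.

$14,983,352

Unit CM = price − variable cost = $304.35 − $120.67 = $183.68. Break-even units = $12,144,800 ÷ $183.68 = 66,119.34; break-even revenue = 66,119.34 × $304.35 = $20,123,420.51.
Actual sales revenue = 115,350 × $304.35 = $35,106,772.50.
Margin of safety = $35,106,772.50 − $20,123,420.51 = $14,983,352.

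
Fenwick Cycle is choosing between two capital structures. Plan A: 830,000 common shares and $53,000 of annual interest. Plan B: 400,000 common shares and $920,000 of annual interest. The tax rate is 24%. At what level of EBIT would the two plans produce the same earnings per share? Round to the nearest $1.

$1,726,512

Set EPS_A = EPS_B: (EBIT − $53,000)(1 − 0.24) ÷ 830,000 = (EBIT − $920,000)(1 − 0.24) ÷ 400,000.
Cancelling (1 − t) and cross-multiplying: 400,000·(EBIT − 53,000) = 830,000·(EBIT − 920,000).
EBIT × (830,000 − 400,000) = 920,000 × 830,000 − 53,000 × 400,000 = 742,400,000,000, so EBIT = 742,400,000,000 ÷ 430,000 = 1,726,511.63.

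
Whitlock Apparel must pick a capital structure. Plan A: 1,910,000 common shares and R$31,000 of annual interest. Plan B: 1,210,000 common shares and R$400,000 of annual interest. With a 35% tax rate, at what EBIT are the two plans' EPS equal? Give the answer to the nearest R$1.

R$1,037,843

At indifference, (EBIT − 31,000)(1 − t)/1,910,000 = (EBIT − 400,000)(1 − t)/1,210,000.
Cancelling (1 − t) and cross-multiplying: 1,210,000·(EBIT − 31,000) = 1,910,000·(EBIT − 400,000).
Solving, EBIT = (400,000·1,910,000 − 31,000·1,210,000) / (1,910,000 − 1,210,000) = 726,490,000,000 / 700,000 = 1,037,842.86.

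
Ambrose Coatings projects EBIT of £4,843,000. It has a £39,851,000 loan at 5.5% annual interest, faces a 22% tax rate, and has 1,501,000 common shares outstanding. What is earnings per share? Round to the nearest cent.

£1.38

Pre-tax income = £4,843,000 − £2,191,805.00 = £2,651,195.00.
After tax at 22%: net income = £2,651,195.00 × 0.78 = £2,067,932.10.
EPS = £2,067,932.10 ÷ 1,501,000 = £1.38.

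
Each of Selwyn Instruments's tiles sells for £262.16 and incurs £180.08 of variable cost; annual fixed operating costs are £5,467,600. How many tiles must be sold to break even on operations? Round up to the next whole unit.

66,614 tiles

Contribution margin per unit = £262.16 − £180.08 = £82.08.
Units to break even: £5,467,600 ÷ £82.08 = 66,613.06, rounded up to 66,614.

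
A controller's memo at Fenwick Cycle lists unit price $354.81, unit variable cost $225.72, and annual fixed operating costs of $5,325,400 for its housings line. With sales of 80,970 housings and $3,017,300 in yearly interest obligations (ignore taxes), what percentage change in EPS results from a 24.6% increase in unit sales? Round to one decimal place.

+121.9%

Contribution at this volume is 80,970 × $129.09 = $10,452,417.30.
Operating income = contribution − fixed costs = $10,452,417.30 − $5,325,400 = $5,127,017.30.
Interest = $3,017,300.00, so EBIT − I = $2,109,717.30.
DCL = total CM / (EBIT − I) = $10,452,417.30 / $2,109,717.30 = 4.9544.
%ΔEPS = DCL × %ΔSales = 4.9544 × +24.6% = +121.9%.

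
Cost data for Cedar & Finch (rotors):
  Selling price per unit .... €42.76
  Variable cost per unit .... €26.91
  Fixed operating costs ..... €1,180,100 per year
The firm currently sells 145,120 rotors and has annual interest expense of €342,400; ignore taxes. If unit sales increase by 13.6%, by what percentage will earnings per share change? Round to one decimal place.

+40.2%

Total contribution margin = 145,120 × €15.85 = €2,300,152.00.
Subtracting fixed costs: EBIT = €2,300,152.00 − €1,180,100 = €1,120,052.00.
Interest = €342,400.00, so EBIT − I = €777,652.00.
Degree of combined leverage = contribution ÷ (EBIT − I) = €2,300,152.00 ÷ €777,652.00 = 2.9578.
%ΔEPS = DCL × %ΔSales = 2.9578 × +13.6% = +40.2%.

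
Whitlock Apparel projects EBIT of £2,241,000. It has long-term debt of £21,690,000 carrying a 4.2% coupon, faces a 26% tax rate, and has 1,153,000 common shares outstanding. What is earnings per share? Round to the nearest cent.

Pre-tax income = £2,241,000 − £910,980.00 = £1,330,020.00.
After tax at 26%: net income = £1,330,020.00 × 0.74 = £984,214.80.
EPS = £984,214.80 ÷ 1,153,000 = £0.85.

£0.85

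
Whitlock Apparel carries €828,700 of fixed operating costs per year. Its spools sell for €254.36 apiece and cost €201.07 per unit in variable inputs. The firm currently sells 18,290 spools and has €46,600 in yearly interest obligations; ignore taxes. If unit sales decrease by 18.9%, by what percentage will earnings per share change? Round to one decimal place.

-185.4%

Total contribution margin = 18,290 × €53.29 = €974,674.10.
Operating income = contribution − fixed costs = €974,674.10 − €828,700 = €145,974.10.
After interest of €46,600.00, pre-tax earnings = €99,374.10.
DCL = total CM / (EBIT − I) = €974,674.10 / €99,374.10 = 9.8081.
%ΔEPS = DCL × %ΔSales = 9.8081 × -18.9% = -185.4%.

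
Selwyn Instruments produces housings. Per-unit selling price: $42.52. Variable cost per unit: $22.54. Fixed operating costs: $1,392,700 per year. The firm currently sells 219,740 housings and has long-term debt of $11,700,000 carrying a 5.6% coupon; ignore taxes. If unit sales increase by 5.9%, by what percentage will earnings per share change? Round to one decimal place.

+11.1%

Total contribution margin = 219,740 × $19.98 = $4,390,405.20.
Subtracting fixed costs: EBIT = $4,390,405.20 − $1,392,700 = $2,997,705.20.
Interest = $655,200.00, so EBIT − I = $2,342,505.20.
Degree of combined leverage = contribution ÷ (EBIT − I) = $4,390,405.20 ÷ $2,342,505.20 = 1.8742.
EPS therefore changes by 1.8742 × (+5.9%) = +11.1%.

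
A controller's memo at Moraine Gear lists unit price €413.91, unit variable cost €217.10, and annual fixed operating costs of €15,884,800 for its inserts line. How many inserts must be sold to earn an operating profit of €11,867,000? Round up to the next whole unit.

Unit CM = price − variable cost = €413.91 − €217.10 = €196.81.
Required volume = (fixed costs + target profit) ÷ CM = (€15,884,800 + €11,867,000) ÷ €196.81 = 141,008.08, so 141,009 inserts.

141,009 inserts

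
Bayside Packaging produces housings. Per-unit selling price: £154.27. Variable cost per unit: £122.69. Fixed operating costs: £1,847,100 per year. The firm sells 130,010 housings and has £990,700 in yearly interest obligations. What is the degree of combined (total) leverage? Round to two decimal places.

Contribution at this volume is 130,010 × £31.58 = £4,105,715.80.
EBIT = £4,105,715.80 − £1,847,100 = £2,258,615.80. Interest = £990,700.00, so EBIT − I = £1,267,915.80.
DCL = contribution ÷ (EBIT − I) = £4,105,715.80 ÷ £1,267,915.80 = 3.2382.

3.24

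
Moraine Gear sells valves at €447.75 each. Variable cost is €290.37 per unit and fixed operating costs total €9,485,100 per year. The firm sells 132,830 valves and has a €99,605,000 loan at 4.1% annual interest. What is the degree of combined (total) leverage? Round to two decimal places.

2.85

Total contribution margin = 132,830 × €157.38 = €20,904,785.40.
Subtracting fixed costs: EBIT = €20,904,785.40 − €9,485,100 = €11,419,685.40. Interest = €4,083,805.00, so EBIT − I = €7,335,880.40.
DCL = contribution ÷ (EBIT − I) = €20,904,785.40 ÷ €7,335,880.40 = 2.8497.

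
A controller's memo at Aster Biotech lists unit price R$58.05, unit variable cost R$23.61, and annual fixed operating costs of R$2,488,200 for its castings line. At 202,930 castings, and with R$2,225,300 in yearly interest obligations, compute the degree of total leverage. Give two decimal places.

3.07

Contribution at this volume is 202,930 × R$34.44 = R$6,988,909.20.
Subtracting fixed costs: EBIT = R$6,988,909.20 − R$2,488,200 = R$4,500,709.20. Interest = R$2,225,300.00.
DOL = R$6,988,909.20 ÷ R$4,500,709.20 = 1.5528; DFL = R$4,500,709.20 ÷ R$2,275,409.20 = 1.9780.
DCL = DOL × DFL = 1.5528 × 1.9780 = 3.0714.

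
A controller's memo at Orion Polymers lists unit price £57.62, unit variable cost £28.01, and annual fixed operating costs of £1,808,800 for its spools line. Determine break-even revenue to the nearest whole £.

Contribution margin per unit = £57.62 − £28.01 = £29.61, a CM ratio of £29.61 ÷ £57.62 = 0.5139.
Break-even revenue = fixed costs × price ÷ CM = £1,808,800 × £57.62 ÷ £29.61 = £3,519,860.

£3,519,860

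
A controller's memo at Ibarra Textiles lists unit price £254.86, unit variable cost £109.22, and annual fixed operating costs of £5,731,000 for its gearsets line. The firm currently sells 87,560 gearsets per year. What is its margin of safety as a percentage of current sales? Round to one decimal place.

55.1%

Each unit contributes £254.86 − £109.22 = £145.64. Break-even units = £5,731,000 ÷ £145.64 = 39,350.45; break-even revenue = 39,350.45 × £254.86 = £10,028,856.50.
Current sales = 87,560 × £254.86 = £22,315,541.60.
Margin of safety = (£22,315,541.60 − £10,028,856.50) ÷ £22,315,541.60 = 55.1%.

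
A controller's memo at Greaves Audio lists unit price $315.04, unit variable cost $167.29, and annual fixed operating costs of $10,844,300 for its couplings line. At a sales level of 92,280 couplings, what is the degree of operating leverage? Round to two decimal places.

4.89

At 92,280 units, contribution = 92,280 × $147.75 = $13,634,370.00.
EBIT = $13,634,370.00 − $10,844,300 = $2,790,070.00.
So DOL = total CM / EBIT = $13,634,370.00 / $2,790,070.00 = 4.8867.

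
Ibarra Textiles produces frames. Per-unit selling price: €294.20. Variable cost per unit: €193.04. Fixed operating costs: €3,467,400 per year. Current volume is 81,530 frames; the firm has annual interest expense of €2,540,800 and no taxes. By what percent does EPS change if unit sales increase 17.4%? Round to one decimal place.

+64.1%

Contribution at this volume is 81,530 × €101.16 = €8,247,574.80.
EBIT = €8,247,574.80 − €3,467,400 = €4,780,174.80.
Interest = €2,540,800.00, so EBIT − I = €2,239,374.80.
Degree of combined leverage = contribution ÷ (EBIT − I) = €8,247,574.80 ÷ €2,239,374.80 = 3.6830.
%ΔEPS = DCL × %ΔSales = 3.6830 × +17.4% = +64.1%.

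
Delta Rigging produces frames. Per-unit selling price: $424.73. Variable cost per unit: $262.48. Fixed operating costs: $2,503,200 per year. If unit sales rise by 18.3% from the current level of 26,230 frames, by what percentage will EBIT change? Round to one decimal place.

+44.4%

Contribution at this volume is 26,230 × $162.25 = $4,255,817.50.
EBIT = $4,255,817.50 − $2,503,200 = $1,752,617.50.
Degree of operating leverage = $4,255,817.50 / $1,752,617.50 = 2.4283.
Operating income changes by 2.4283 × +18.3% = +44.4%.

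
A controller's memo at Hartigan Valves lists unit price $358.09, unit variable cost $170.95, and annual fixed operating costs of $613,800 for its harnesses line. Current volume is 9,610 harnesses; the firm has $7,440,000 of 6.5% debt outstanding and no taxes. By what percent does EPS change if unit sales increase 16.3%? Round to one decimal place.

+41.8%

Total contribution margin = 9,610 × $187.14 = $1,798,415.40.
Operating income = contribution − fixed costs = $1,798,415.40 − $613,800 = $1,184,615.40.
Interest = $483,600.00, so EBIT − I = $701,015.40.
DCL = total CM / (EBIT − I) = $1,798,415.40 / $701,015.40 = 2.5654.
EPS therefore changes by 2.5654 × (+16.3%) = +41.8%.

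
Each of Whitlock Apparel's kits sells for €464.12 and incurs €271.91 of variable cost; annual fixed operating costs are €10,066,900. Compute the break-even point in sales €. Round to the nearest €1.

CM per unit = €464.12 − €271.91 = €192.21; CM ratio = €192.21 / €464.12 = 0.4141.
Break-even revenue = fixed costs × price ÷ CM = €10,066,900 × €464.12 ÷ €192.21 = €24,308,047.

€24,308,047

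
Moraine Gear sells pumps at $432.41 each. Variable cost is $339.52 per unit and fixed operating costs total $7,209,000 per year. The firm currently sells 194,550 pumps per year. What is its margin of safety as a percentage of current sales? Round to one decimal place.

Unit CM = price − variable cost = $432.41 − $339.52 = $92.89. Break-even units = $7,209,000 ÷ $92.89 = 77,607.92; break-even revenue = 77,607.92 × $432.41 = $33,558,442.14.
Actual sales revenue = 194,550 × $432.41 = $84,125,365.50.
Margin of safety = ($84,125,365.50 − $33,558,442.14) ÷ $84,125,365.50 = 60.1%.

60.1%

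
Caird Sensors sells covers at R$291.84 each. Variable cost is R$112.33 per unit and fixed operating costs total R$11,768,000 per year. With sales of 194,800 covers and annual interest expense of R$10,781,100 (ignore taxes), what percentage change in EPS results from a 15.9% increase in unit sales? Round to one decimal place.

+44.8%

At 194,800 units, contribution = 194,800 × R$179.51 = R$34,968,548.00.
EBIT = R$34,968,548.00 − R$11,768,000 = R$23,200,548.00.
After interest of R$10,781,100.00, pre-tax earnings = R$12,419,448.00.
DCL = total CM / (EBIT − I) = R$34,968,548.00 / R$12,419,448.00 = 2.8156.
%ΔEPS = DCL × %ΔSales = 2.8156 × +15.9% = +44.8%.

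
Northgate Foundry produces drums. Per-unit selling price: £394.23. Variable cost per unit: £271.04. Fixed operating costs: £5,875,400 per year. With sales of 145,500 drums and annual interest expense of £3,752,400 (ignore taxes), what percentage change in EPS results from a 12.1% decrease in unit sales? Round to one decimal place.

Total contribution margin = 145,500 × £123.19 = £17,924,145.00.
Subtracting fixed costs: EBIT = £17,924,145.00 − £5,875,400 = £12,048,745.00.
Interest = £3,752,400.00, so EBIT − I = £8,296,345.00.
Degree of combined leverage = contribution ÷ (EBIT − I) = £17,924,145.00 ÷ £8,296,345.00 = 2.1605.
EPS therefore changes by 2.1605 × (-12.1%) = -26.1%.

-26.1%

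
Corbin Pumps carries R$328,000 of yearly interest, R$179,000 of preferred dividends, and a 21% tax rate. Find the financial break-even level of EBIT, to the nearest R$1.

R$554,582

Preferred dividends are paid after tax, so their pre-tax equivalent is R$179,000 ÷ (1 − 0.21) = R$226,582.28.
EPS = 0 when EBIT covers interest plus the pre-tax preferred burden: R$328,000 + R$226,582.28 = R$554,582.28.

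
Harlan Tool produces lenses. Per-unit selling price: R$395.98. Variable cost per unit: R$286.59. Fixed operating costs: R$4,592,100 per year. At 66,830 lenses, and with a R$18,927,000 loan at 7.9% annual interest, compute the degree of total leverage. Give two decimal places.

5.98

Total contribution margin = 66,830 × R$109.39 = R$7,310,533.70.
Subtracting fixed costs: EBIT = R$7,310,533.70 − R$4,592,100 = R$2,718,433.70. Interest = R$1,495,233.00.
DOL = R$7,310,533.70 ÷ R$2,718,433.70 = 2.6892; DFL = R$2,718,433.70 ÷ R$1,223,200.70 = 2.2224.
Combined leverage = 2.6892 × 2.2224 = 5.9765.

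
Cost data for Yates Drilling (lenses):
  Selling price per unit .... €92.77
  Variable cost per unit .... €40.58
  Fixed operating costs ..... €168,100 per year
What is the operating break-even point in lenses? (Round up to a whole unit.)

3,221 lenses

Contribution margin per unit = €92.77 − €40.58 = €52.19.
Break-even volume = fixed costs ÷ CM per unit = €168,100 ÷ €52.19 = 3,220.92, so 3,221 lenses.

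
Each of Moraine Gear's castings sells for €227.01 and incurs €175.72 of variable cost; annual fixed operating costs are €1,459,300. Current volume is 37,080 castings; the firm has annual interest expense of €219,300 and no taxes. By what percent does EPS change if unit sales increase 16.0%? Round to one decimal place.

Total contribution margin = 37,080 × €51.29 = €1,901,833.20.
EBIT = €1,901,833.20 − €1,459,300 = €442,533.20.
After interest of €219,300.00, pre-tax earnings = €223,233.20.
Degree of combined leverage = contribution ÷ (EBIT − I) = €1,901,833.20 ÷ €223,233.20 = 8.5195.
EPS therefore changes by 8.5195 × (+16.0%) = +136.3%.

+136.3%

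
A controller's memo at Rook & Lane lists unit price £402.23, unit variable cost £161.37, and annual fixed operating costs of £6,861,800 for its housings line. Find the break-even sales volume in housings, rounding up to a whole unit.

28,489 housings

Contribution margin per unit = £402.23 − £161.37 = £240.86.
Break-even Q = £6,861,800 / £240.86 = 28,488.75 → 28,489 housings.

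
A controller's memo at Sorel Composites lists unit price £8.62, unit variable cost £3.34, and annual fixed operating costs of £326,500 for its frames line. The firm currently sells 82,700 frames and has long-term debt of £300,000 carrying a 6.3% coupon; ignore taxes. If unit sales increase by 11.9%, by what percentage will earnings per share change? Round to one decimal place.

+56.9%

At 82,700 units, contribution = 82,700 × £5.28 = £436,656.00.
EBIT = £436,656.00 − £326,500 = £110,156.00.
Interest = £18,900.00, so EBIT − I = £91,256.00.
DCL = total CM / (EBIT − I) = £436,656.00 / £91,256.00 = 4.7850.
EPS therefore changes by 4.7850 × (+11.9%) = +56.9%.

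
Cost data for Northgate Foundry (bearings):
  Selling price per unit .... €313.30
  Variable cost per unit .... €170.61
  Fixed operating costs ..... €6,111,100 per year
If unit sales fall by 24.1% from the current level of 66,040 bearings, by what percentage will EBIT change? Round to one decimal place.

-68.6%

At 66,040 units, contribution = 66,040 × €142.69 = €9,423,247.60.
Operating income = contribution − fixed costs = €9,423,247.60 − €6,111,100 = €3,312,147.60.
Degree of operating leverage = €9,423,247.60 / €3,312,147.60 = 2.8451.
Operating income changes by 2.8451 × -24.1% = -68.6%.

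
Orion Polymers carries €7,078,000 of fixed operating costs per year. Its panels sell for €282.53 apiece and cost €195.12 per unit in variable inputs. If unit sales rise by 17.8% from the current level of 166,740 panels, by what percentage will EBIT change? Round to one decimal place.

+34.6%

At 166,740 units, contribution = 166,740 × €87.41 = €14,574,743.40.
Operating income = contribution − fixed costs = €14,574,743.40 − €7,078,000 = €7,496,743.40.
So DOL = total CM / EBIT = €14,574,743.40 / €7,496,743.40 = 1.9441.
So EBIT moves 1.9441 × (+17.8%) = +34.6%.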